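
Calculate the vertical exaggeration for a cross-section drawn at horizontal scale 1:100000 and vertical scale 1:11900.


VE = horizontal_scale / vertical_scale = 100000 / 11900 ≈ 8.4

8.4x


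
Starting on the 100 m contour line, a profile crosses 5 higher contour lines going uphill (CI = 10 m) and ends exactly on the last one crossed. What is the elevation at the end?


elevation = 100 + 5 * 10 = 150 m

150 m


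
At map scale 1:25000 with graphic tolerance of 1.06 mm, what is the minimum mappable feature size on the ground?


ground = 1.06 mm * 25000 / 1000 = 26.5 m

26.5 m


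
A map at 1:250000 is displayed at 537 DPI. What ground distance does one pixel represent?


pixel_cm = 2.54 / 537 ≈ 0.00473 cm
ground = pixel_cm * 250000 / 100 = 2.54 * 250000 / (537 * 100) = 635000 / 53700 ≈ 11.82 m

11.82 m


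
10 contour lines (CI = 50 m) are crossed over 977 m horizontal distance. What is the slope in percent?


elevation change = 10 * 50 = 500 m
slope = 500 / 977 * 100 = 51.2%

51.2%


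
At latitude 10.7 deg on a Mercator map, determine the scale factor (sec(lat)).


SF = 1 / cos(10.7) = 1 / 0.982613 = 1.018

1.018


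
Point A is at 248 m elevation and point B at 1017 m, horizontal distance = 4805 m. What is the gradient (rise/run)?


gradient = (1017 - 248) / 4805 = 769 / 4805 = 0.16

0.16


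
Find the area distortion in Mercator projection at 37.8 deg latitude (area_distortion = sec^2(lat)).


area_distortion = 1/cos^2(37.8) = 1.602

1.602


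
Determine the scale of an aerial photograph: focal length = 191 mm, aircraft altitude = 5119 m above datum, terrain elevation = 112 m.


scale = f / (H - h) = 191 mm / 5007 m = 191 / 5007000 = 1:26215

1:26215


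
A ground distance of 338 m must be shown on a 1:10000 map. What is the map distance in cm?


map_cm = 338 * 100 / 10000 = 3.38 cm

3.38 cm


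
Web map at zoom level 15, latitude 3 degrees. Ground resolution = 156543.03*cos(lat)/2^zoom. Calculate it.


res = 156543.03 * cos(3) / 2^15 = 156543.03 * 0.99862953 / 32768 = 4.77 m/pixel

4.77 m/pixel


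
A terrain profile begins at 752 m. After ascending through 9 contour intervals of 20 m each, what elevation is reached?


elevation = 752 + 9 * 20 = 932 m

932 m


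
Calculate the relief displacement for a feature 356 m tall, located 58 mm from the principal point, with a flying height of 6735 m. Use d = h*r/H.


d = h * r / H = 356 * 58 / 6735 = 3.07 mm

3.07 mm


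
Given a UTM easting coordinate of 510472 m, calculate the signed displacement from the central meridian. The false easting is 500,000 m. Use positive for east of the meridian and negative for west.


displacement = 510472 - 500000 = 10472 m

10472 m


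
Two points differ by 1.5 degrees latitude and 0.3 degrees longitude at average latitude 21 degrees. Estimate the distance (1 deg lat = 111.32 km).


dlat_km = 1.5 * 111.32 = 166.98
dlon_km = 0.3 * 111.32 * cos(21) ≈ 31.178
dist = sqrt(166.98^2 + 31.178^2) ≈ 169.9 km

169.9 km


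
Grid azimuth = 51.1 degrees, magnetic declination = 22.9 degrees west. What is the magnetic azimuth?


magnetic azimuth = grid azimuth - declination (east +ve)
mag_az = 51.1 - -22.9 = 74.0 degrees

74.0 degrees


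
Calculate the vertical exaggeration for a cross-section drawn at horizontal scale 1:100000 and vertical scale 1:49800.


VE = horizontal_scale / vertical_scale = 100000 / 49800 ≈ 2.0

2.0x


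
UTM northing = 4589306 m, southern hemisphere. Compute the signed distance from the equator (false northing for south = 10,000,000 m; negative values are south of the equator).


For southern: actual = 4589306 - 10000000 = -5410694 m

-5410694 m


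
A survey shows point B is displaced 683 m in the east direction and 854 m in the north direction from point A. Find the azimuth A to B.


az = atan2(683, 854) = 38.7 deg
adjusted to 0-360: 38.7 degrees

38.7 degrees


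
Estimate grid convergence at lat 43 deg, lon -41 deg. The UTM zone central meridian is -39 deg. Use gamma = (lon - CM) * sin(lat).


gamma = (-41 - -39) * sin(43) = -2 * 0.681998 = -1.364 degrees

-1.364 degrees


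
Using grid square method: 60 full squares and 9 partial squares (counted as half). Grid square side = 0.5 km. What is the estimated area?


effective squares = 60 + 9 * 0.5 = 64.5
area = 64.5 * 0.25 = 16.125 km^2

16.125 km^2


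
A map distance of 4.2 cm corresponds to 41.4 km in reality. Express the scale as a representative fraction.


ground = 41.4 km = 4140000 cm; RF denominator = ground / map = 4140000 / 4.2 ≈ 985714; RF = 1:985714

1:985714


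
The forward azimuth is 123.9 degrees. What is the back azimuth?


back azimuth = (123.9 + 180) mod 360 = 303.9 degrees

303.9 degrees


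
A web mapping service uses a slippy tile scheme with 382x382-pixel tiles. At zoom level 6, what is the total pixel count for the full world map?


tiles per axis = 2^6 = 64
total tiles = 64^2 = 4096
pixels per axis = 64 * 382 = 24448
total pixels = 24448^2 = 597704704

597704704 pixels


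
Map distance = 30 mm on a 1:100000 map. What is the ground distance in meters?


ground = 30 mm * 100000 / 1000 = 3000.0 m

3000.0 m


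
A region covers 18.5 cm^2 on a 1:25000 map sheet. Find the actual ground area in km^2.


ground_area = 18.5 * (25000/100)^2 = 1156250.0 m^2 = 1.15625 km^2 ≈ 1.156 km^2

1.156 km^2


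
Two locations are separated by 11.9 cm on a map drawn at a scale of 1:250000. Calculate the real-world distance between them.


ground = 11.9 cm * 250000 / 100 = 29750.0 m = 29.75 km

29.75 km


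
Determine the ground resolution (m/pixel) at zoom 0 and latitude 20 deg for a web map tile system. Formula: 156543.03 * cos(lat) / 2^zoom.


res = 156543.03 * cos(20) / 2^0 = 156543.03 * 0.93969262 / 1 = 147102.33 m/pixel

147102.33 m/pixel


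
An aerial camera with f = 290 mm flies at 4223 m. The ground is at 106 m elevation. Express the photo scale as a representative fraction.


scale = f / (H - h) = 290 mm / 4117 m = 290 / 4117000 = 1:14197

1:14197


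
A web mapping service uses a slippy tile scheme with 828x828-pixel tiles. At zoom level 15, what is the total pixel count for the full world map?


tiles per axis = 2^15 = 32768
total tiles = 32768^2 = 1073741824
pixels per axis = 32768 * 828 = 27131904
total pixels = 27131904^2 = 736140214665216

736140214665216 pixels


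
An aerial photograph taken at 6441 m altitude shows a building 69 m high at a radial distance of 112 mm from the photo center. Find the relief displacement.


d = h * r / H = 69 * 112 / 6441 = 1.2 mm

1.2 mm


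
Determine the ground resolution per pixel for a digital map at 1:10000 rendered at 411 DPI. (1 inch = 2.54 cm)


pixel_cm = 2.54 / 411 ≈ 0.00618 cm
ground = pixel_cm * 10000 / 100 = 2.54 * 10000 / (411 * 100) = 25400 / 41100 ≈ 0.62 m

0.62 m


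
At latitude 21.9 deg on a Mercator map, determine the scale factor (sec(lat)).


SF = 1 / cos(21.9) = 1 / 0.927836 = 1.078

1.078


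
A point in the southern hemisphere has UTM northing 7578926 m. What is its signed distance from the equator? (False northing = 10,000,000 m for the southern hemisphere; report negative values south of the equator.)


For southern: actual = 7578926 - 10000000 = -2421074 m

-2421074 m


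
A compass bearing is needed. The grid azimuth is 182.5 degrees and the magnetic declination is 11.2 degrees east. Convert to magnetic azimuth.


magnetic azimuth = grid azimuth - declination (east +ve)
mag_az = 182.5 - 11.2 = 171.3 degrees

171.3 degrees


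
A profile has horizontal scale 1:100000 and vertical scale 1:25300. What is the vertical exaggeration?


VE = horizontal_scale / vertical_scale = 100000 / 25300 ≈ 4.0

4.0x


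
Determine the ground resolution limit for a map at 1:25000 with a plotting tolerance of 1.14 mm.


ground = 1.14 mm * 25000 / 1000 = 28.5 m

28.5 m


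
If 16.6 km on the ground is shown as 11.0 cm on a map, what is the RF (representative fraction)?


ground = 16.6 km = 1660000 cm; RF denominator = ground / map = 1660000 / 11.0 ≈ 150909; RF = 1:150909

1:150909


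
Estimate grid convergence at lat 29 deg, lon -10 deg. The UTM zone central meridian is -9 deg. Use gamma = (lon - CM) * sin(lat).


gamma = (-10 - -9) * sin(29) = -1 * 0.48481 = -0.485 degrees

-0.485 degrees


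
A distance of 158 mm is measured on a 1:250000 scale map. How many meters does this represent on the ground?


ground = 158 mm * 250000 / 1000 = 39500.0 m

39500.0 m


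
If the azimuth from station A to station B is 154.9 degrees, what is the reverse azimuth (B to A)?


back azimuth = (154.9 + 180) mod 360 = 334.9 degrees

334.9 degrees


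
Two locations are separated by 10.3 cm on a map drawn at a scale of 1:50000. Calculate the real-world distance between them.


ground = 10.3 cm * 50000 / 100 = 5150.0 m = 5.15 km

5.15 km


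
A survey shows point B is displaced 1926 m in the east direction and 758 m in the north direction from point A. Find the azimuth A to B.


az = atan2(1926, 758) = 68.5 deg
adjusted to 0-360: 68.5 degrees

68.5 degrees


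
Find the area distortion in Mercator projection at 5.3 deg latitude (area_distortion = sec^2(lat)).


area_distortion = 1/cos^2(5.3) = 1.009

1.009


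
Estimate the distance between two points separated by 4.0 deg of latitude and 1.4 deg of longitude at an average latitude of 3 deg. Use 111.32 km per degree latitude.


dlat_km = 4.0 * 111.32 = 445.28
dlon_km = 1.4 * 111.32 * cos(3) ≈ 155.634
dist = sqrt(445.28^2 + 155.634^2) ≈ 471.7 km

471.7 km


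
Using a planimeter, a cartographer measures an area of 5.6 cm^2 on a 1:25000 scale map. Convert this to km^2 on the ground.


ground_area = 5.6 * (25000/100)^2 = 350000.0 m^2 = 0.35 km^2

0.35 km^2


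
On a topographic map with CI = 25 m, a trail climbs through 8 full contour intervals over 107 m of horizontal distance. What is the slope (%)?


elevation change = 8 * 25 = 200 m
slope = 200 / 107 * 100 = 186.9%

186.9%


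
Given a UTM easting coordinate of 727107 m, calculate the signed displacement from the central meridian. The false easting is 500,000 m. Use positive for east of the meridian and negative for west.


displacement = 727107 - 500000 = 227107 m

227107 m


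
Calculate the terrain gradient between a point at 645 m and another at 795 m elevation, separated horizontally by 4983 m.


gradient = (795 - 645) / 4983 = 150 / 4983 = 0.0301

0.0301


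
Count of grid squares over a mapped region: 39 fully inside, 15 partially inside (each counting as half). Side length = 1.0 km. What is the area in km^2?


effective squares = 39 + 15 * 0.5 = 46.5
area = 46.5 * 1.0 = 46.5 km^2

46.5 km^2


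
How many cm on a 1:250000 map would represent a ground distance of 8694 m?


map_cm = 8694 * 100 / 250000 = 3.4776 cm ≈ 3.48 cm

3.48 cm


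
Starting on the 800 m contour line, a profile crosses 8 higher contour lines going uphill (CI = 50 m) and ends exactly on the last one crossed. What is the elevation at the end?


elevation = 800 + 8 * 50 = 1200 m

1200 m


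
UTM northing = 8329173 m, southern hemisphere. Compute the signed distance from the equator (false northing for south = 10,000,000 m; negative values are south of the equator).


For southern: actual = 8329173 - 10000000 = -1670827 m

-1670827 m


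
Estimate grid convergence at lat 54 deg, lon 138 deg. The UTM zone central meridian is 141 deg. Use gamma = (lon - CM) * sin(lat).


gamma = (138 - 141) * sin(54) = -3 * 0.809017 = -2.427 degrees

-2.427 degrees


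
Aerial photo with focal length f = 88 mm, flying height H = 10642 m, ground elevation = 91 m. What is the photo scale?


scale = f / (H - h) = 88 mm / 10551 m = 88 / 10551000 = 1:119898

1:119898


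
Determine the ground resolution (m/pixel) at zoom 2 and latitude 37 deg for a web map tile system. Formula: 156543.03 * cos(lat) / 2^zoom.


res = 156543.03 * cos(37) / 2^2 = 156543.03 * 0.79863551 / 4 = 31255.21 m/pixel

31255.21 m/pixel


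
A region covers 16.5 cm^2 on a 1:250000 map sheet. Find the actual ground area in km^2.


ground_area = 16.5 * (250000/100)^2 = 103125000.0 m^2 = 103.125 km^2

103.125 km^2


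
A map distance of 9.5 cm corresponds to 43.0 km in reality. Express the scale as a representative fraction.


ground = 43.0 km = 4300000 cm; RF denominator = ground / map = 4300000 / 9.5 ≈ 452632; RF = 1:452632

1:452632


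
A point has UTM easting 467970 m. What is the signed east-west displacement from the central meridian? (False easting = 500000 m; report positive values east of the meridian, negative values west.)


displacement = 467970 - 500000 = -32030 m

-32030 m


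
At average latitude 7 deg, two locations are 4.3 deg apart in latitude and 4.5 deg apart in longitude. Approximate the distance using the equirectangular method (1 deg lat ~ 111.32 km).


dlat_km = 4.3 * 111.32 = 478.676
dlon_km = 4.5 * 111.32 * cos(7) ≈ 497.206
dist = sqrt(478.676^2 + 497.206^2) ≈ 690.2 km

690.2 km


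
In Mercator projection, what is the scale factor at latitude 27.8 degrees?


SF = 1 / cos(27.8) = 1 / 0.884581 = 1.13

1.13


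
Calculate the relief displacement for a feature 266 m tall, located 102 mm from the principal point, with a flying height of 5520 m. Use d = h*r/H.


d = h * r / H = 266 * 102 / 5520 = 4.92 mm

4.92 mm


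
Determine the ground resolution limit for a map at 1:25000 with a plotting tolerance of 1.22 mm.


ground = 1.22 mm * 25000 / 1000 = 30.5 m

30.5 m


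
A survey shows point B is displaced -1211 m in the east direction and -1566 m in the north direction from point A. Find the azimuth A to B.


az = atan2(-1211, -1566) = -142.3 deg
adjusted to 0-360: 217.7 degrees

217.7 degrees


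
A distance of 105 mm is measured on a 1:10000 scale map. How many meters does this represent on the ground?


ground = 105 mm * 10000 / 1000 = 1050.0 m

1050.0 m


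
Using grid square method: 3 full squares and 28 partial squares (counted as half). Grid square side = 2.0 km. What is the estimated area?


effective squares = 3 + 28 * 0.5 = 17.0
area = 17.0 * 4.0 = 68.0 km^2

68.0 km^2


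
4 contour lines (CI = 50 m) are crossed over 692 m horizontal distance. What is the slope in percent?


elevation change = 4 * 50 = 200 m
slope = 200 / 692 * 100 = 28.9%

28.9%


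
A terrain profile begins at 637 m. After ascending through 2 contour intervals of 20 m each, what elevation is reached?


elevation = 637 + 2 * 20 = 677 m

677 m


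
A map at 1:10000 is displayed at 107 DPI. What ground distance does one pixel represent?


pixel_cm = 2.54 / 107 ≈ 0.023738 cm
ground = pixel_cm * 10000 / 100 = 2.54 * 10000 / (107 * 100) = 25400 / 10700 ≈ 2.37 m

2.37 m


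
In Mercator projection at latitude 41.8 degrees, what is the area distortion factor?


area_distortion = 1/cos^2(41.8) = 1.799

1.799


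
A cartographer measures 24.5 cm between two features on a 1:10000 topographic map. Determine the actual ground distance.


ground = 24.5 cm * 10000 / 100 = 2450.0 m = 2.45 km

2.45 km


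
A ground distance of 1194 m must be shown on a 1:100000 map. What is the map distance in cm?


map_cm = 1194 * 100 / 100000 = 1.194 cm ≈ 1.19 cm

1.19 cm


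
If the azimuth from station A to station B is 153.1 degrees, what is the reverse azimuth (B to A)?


back azimuth = (153.1 + 180) mod 360 = 333.1 degrees

333.1 degrees


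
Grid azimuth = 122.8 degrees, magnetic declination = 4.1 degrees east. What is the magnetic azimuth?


magnetic azimuth = grid azimuth - declination (east +ve)
mag_az = 122.8 - 4.1 = 118.7 degrees

118.7 degrees


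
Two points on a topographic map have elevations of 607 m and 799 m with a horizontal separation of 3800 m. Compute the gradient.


gradient = (799 - 607) / 3800 = 192 / 3800 = 0.0505

0.0505


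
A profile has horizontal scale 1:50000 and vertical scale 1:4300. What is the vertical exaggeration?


VE = horizontal_scale / vertical_scale = 50000 / 4300 ≈ 11.6

11.6x


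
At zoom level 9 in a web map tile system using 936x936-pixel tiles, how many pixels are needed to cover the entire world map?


tiles per axis = 2^9 = 512
total tiles = 512^2 = 262144
pixels per axis = 512 * 936 = 479232
total pixels = 479232^2 = 229663309824

229663309824 pixels


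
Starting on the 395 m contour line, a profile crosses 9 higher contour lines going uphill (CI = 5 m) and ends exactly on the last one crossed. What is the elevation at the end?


elevation = 395 + 9 * 5 = 440 m

440 m


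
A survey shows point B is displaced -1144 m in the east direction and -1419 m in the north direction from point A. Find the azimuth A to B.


az = atan2(-1144, -1419) = -141.1 deg
adjusted to 0-360: 218.9 degrees

218.9 degrees


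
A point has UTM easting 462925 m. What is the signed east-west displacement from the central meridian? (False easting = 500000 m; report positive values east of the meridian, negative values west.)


displacement = 462925 - 500000 = -37075 m

-37075 m


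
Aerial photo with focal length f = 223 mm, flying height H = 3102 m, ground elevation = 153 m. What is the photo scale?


scale = f / (H - h) = 223 mm / 2949 m = 223 / 2949000 = 1:13224

1:13224


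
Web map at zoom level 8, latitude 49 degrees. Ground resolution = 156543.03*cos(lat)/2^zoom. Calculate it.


res = 156543.03 * cos(49) / 2^8 = 156543.03 * 0.65605903 / 256 = 401.18 m/pixel

401.18 m/pixel


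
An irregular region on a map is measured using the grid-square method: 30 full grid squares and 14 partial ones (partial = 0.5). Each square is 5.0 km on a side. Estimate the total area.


effective squares = 30 + 14 * 0.5 = 37.0
area = 37.0 * 25.0 = 925.0 km^2

925.0 km^2


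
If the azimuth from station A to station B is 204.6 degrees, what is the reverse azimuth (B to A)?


back azimuth = (204.6 + 180) mod 360 = 24.6 degrees

24.6 degrees


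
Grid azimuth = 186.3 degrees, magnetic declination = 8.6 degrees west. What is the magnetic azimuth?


magnetic azimuth = grid azimuth - declination (east +ve)
mag_az = 186.3 - -8.6 = 194.9 degrees

194.9 degrees


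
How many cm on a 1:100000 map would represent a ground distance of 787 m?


map_cm = 787 * 100 / 100000 = 0.787 cm ≈ 0.79 cm

0.79 cm


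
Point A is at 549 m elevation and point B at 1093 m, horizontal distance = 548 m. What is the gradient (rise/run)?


gradient = (1093 - 549) / 548 = 544 / 548 = 0.9927

0.9927


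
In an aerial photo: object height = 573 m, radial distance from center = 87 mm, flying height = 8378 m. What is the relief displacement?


d = h * r / H = 573 * 87 / 8378 = 5.95 mm

5.95 mm


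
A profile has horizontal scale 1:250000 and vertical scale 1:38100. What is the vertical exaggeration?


VE = horizontal_scale / vertical_scale = 250000 / 38100 ≈ 6.6

6.6x


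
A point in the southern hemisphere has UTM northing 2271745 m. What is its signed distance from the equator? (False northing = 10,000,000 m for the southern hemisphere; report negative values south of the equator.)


For southern: actual = 2271745 - 10000000 = -7728255 m

-7728255 m


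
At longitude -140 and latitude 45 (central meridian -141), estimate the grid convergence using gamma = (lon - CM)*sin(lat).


gamma = (-140 - -141) * sin(45) = 1 * 0.707107 = 0.707 degrees

0.707 degrees


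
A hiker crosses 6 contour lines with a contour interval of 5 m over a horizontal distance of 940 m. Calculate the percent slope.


elevation change = 6 * 5 = 30 m
slope = 30 / 940 * 100 = 3.2%

3.2%


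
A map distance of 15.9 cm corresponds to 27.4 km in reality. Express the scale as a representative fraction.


ground = 27.4 km = 2740000 cm; RF denominator = ground / map = 2740000 / 15.9 ≈ 172327; RF = 1:172327

1:172327


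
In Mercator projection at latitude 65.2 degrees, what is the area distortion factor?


area_distortion = 1/cos^2(65.2) = 5.684

5.684


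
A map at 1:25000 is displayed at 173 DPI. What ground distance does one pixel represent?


pixel_cm = 2.54 / 173 ≈ 0.014682 cm
ground = pixel_cm * 25000 / 100 = 2.54 * 25000 / (173 * 100) = 63500 / 17300 ≈ 3.67 m

3.67 m


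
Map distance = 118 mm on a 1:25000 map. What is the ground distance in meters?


ground = 118 mm * 25000 / 1000 = 2950.0 m

2950.0 m


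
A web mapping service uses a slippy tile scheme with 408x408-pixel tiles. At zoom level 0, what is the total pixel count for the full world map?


tiles per axis = 2^0 = 1
total tiles = 1^2 = 1
pixels per axis = 1 * 408 = 408
total pixels = 408^2 = 166464

166464 pixels


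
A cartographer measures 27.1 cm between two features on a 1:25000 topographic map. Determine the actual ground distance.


ground = 27.1 cm * 25000 / 100 = 6775.0 m = 6.775 km

6.775 km


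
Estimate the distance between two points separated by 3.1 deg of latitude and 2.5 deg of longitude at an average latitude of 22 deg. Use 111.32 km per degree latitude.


dlat_km = 3.1 * 111.32 = 345.092
dlon_km = 2.5 * 111.32 * cos(22) ≈ 258.035
dist = sqrt(345.092^2 + 258.035^2) ≈ 430.9 km

430.9 km


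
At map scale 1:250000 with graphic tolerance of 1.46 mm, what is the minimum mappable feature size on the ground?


ground = 1.46 mm * 250000 / 1000 = 365.0 m

365.0 m


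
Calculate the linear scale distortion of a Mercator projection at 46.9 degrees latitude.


SF = 1 / cos(46.9) = 1 / 0.683274 = 1.464

1.464


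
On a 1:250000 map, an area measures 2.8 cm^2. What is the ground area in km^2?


ground_area = 2.8 * (250000/100)^2 = 17500000.0 m^2 = 17.5 km^2

17.5 km^2


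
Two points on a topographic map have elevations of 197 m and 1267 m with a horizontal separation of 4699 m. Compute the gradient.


gradient = (1267 - 197) / 4699 = 1070 / 4699 = 0.2277

0.2277


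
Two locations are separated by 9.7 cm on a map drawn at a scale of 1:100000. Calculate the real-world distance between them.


ground = 9.7 cm * 100000 / 100 = 9700.0 m = 9.7 km

9.7 km


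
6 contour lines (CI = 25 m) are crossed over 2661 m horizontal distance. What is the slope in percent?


elevation change = 6 * 25 = 150 m
slope = 150 / 2661 * 100 = 5.6%

5.6%


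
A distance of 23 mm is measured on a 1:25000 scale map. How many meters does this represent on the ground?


ground = 23 mm * 25000 / 1000 = 575.0 m

575.0 m


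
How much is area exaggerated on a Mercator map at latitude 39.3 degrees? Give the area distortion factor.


area_distortion = 1/cos^2(39.3) = 1.67

1.67


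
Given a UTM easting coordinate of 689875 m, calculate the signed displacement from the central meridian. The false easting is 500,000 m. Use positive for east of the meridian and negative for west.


displacement = 689875 - 500000 = 189875 m

189875 m


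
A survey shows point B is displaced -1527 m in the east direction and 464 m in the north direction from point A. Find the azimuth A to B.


az = atan2(-1527, 464) = -73.1 deg
adjusted to 0-360: 286.9 degrees

286.9 degrees


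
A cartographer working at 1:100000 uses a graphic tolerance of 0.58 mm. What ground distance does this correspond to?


ground = 0.58 mm * 100000 / 1000 = 58.0 m

58.0 m


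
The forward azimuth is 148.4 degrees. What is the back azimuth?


back azimuth = (148.4 + 180) mod 360 = 328.4 degrees

328.4 degrees


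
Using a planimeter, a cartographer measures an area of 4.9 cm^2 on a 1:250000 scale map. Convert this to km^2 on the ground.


ground_area = 4.9 * (250000/100)^2 = 30625000.0 m^2 = 30.625 km^2

30.625 km^2


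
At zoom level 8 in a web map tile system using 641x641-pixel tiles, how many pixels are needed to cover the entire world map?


tiles per axis = 2^8 = 256
total tiles = 256^2 = 65536
pixels per axis = 256 * 641 = 164096
total pixels = 164096^2 = 26927497216

26927497216 pixels


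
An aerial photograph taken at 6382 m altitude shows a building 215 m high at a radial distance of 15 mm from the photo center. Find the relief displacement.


d = h * r / H = 215 * 15 / 6382 = 0.51 mm

0.51 mm


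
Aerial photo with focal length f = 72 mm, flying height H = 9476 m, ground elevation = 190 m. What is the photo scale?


scale = f / (H - h) = 72 mm / 9286 m = 72 / 9286000 = 1:128972

1:128972


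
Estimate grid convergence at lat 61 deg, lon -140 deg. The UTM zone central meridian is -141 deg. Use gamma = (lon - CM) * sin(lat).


gamma = (-140 - -141) * sin(61) = 1 * 0.87462 = 0.875 degrees

0.875 degrees


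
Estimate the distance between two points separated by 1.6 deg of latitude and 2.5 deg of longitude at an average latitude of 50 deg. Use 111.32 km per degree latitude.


dlat_km = 1.6 * 111.32 = 178.112
dlon_km = 2.5 * 111.32 * cos(50) ≈ 178.888
dist = sqrt(178.112^2 + 178.888^2) ≈ 252.4 km

252.4 km


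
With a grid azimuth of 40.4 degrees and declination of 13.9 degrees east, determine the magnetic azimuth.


magnetic azimuth = grid azimuth - declination (east +ve)
mag_az = 40.4 - 13.9 = 26.5 degrees

26.5 degrees


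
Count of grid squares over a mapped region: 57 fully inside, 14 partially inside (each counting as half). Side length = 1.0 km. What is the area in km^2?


effective squares = 57 + 14 * 0.5 = 64.0
area = 64.0 * 1.0 = 64.0 km^2

64.0 km^2


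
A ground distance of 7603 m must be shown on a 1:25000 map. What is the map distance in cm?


map_cm = 7603 * 100 / 25000 = 30.412 cm ≈ 30.41 cm

30.41 cm


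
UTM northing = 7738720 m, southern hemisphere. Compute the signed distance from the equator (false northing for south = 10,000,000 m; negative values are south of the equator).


For southern: actual = 7738720 - 10000000 = -2261280 m

-2261280 m


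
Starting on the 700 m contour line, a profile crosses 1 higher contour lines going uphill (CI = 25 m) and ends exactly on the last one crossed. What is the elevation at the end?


elevation = 700 + 1 * 25 = 725 m

725 m


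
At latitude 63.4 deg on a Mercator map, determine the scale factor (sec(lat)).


SF = 1 / cos(63.4) = 1 / 0.447759 = 2.233

2.233


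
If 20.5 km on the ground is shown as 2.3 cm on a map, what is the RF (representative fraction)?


ground = 20.5 km = 2050000 cm; RF denominator = ground / map = 2050000 / 2.3 ≈ 891304; RF = 1:891304

1:891304


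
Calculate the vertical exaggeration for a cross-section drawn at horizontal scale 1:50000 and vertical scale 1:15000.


VE = horizontal_scale / vertical_scale = 50000 / 15000 ≈ 3.3

3.3x


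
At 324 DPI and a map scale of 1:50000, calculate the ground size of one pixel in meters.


pixel_cm = 2.54 / 324 ≈ 0.00784 cm
ground = pixel_cm * 50000 / 100 = 2.54 * 50000 / (324 * 100) = 127000 / 32400 ≈ 3.92 m

3.92 m


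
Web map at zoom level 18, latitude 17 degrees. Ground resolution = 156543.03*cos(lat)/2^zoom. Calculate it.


res = 156543.03 * cos(17) / 2^18 = 156543.03 * 0.95630476 / 262144 = 0.57 m/pixel

0.57 m/pixel


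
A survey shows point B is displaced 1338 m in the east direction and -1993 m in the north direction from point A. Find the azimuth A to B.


az = atan2(1338, -1993) = 146.1 deg
adjusted to 0-360: 146.1 degrees

146.1 degrees


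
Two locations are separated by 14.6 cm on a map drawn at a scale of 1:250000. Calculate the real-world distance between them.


ground = 14.6 cm * 250000 / 100 = 36500.0 m = 36.5 km

36.5 km


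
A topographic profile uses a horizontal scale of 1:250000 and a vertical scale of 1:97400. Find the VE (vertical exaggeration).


VE = horizontal_scale / vertical_scale = 250000 / 97400 ≈ 2.6

2.6x


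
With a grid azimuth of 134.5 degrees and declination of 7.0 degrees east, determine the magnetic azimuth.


magnetic azimuth = grid azimuth - declination (east +ve)
mag_az = 134.5 - 7.0 = 127.5 degrees

127.5 degrees


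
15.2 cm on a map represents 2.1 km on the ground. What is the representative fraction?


ground = 2.1 km = 210000 cm; RF denominator = ground / map = 210000 / 15.2 ≈ 13816; RF = 1:13816

1:13816


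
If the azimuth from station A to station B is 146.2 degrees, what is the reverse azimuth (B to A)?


back azimuth = (146.2 + 180) mod 360 = 326.2 degrees

326.2 degrees


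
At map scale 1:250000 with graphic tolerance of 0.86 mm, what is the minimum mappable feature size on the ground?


ground = 0.86 mm * 250000 / 1000 = 215.0 m

215.0 m


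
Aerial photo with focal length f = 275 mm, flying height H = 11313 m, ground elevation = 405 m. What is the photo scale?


scale = f / (H - h) = 275 mm / 10908 m = 275 / 10908000 = 1:39665

1:39665


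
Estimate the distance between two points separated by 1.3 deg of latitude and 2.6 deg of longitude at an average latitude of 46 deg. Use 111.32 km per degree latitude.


dlat_km = 1.3 * 111.32 = 144.716
dlon_km = 2.6 * 111.32 * cos(46) ≈ 201.056
dist = sqrt(144.716^2 + 201.056^2) ≈ 247.7 km

247.7 km


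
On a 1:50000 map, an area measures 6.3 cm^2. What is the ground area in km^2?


ground_area = 6.3 * (50000/100)^2 = 1575000.0 m^2 = 1.575 km^2

1.575 km^2


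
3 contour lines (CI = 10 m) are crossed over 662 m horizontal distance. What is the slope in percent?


elevation change = 3 * 10 = 30 m
slope = 30 / 662 * 100 = 4.5%

4.5%


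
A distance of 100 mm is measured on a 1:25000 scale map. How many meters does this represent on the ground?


ground = 100 mm * 25000 / 1000 = 2500.0 m

2500.0 m


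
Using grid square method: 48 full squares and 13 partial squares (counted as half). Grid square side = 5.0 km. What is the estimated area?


effective squares = 48 + 13 * 0.5 = 54.5
area = 54.5 * 25.0 = 1362.5 km^2

1362.5 km^2


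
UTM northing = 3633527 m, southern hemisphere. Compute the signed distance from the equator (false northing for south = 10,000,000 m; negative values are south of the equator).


For southern: actual = 3633527 - 10000000 = -6366473 m

-6366473 m


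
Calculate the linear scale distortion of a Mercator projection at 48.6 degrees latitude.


SF = 1 / cos(48.6) = 1 / 0.661312 = 1.512

1.512


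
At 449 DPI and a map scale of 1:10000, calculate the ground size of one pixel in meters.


pixel_cm = 2.54 / 449 ≈ 0.005657 cm
ground = pixel_cm * 10000 / 100 = 2.54 * 10000 / (449 * 100) = 25400 / 44900 ≈ 0.57 m

0.57 m


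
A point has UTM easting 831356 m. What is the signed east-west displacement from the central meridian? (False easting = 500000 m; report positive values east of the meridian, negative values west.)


displacement = 831356 - 500000 = 331356 m

331356 m


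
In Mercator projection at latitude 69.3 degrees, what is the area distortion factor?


area_distortion = 1/cos^2(69.3) = 8.004

8.004


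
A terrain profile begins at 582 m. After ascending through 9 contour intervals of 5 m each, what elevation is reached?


elevation = 582 + 9 * 5 = 627 m

627 m


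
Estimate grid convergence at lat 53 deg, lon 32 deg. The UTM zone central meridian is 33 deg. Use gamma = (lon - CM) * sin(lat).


gamma = (32 - 33) * sin(53) = -1 * 0.798636 = -0.799 degrees

-0.799 degrees


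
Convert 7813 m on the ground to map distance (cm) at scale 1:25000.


map_cm = 7813 * 100 / 25000 = 31.252 cm ≈ 31.25 cm

31.25 cm


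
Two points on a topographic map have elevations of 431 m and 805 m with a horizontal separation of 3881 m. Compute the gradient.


gradient = (805 - 431) / 3881 = 374 / 3881 = 0.0964

0.0964


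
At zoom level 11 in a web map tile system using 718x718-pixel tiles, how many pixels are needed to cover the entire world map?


tiles per axis = 2^11 = 2048
total tiles = 2048^2 = 4194304
pixels per axis = 2048 * 718 = 1470464
total pixels = 1470464^2 = 2162264375296

2162264375296 pixels


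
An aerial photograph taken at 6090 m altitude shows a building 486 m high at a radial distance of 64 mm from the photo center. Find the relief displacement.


d = h * r / H = 486 * 64 / 6090 = 5.11 mm

5.11 mm


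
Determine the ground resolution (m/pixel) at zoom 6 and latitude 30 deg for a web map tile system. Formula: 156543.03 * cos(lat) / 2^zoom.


res = 156543.03 * cos(30) / 2^6 = 156543.03 * 0.8660254 / 64 = 2118.29 m/pixel

2118.29 m/pixel


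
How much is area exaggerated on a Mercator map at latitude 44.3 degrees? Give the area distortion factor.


area_distortion = 1/cos^2(44.3) = 1.952

1.952


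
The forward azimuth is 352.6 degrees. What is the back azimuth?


back azimuth = (352.6 + 180) mod 360 = 172.6 degrees

172.6 degrees


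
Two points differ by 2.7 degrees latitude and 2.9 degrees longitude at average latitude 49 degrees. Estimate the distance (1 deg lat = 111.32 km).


dlat_km = 2.7 * 111.32 = 300.564
dlon_km = 2.9 * 111.32 * cos(49) ≈ 211.794
dist = sqrt(300.564^2 + 211.794^2) ≈ 367.7 km

367.7 km


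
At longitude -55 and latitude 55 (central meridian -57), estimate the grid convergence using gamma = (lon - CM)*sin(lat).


gamma = (-55 - -57) * sin(55) = 2 * 0.819152 = 1.638 degrees

1.638 degrees


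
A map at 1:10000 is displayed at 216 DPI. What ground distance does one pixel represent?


pixel_cm = 2.54 / 216 ≈ 0.011759 cm
ground = pixel_cm * 10000 / 100 = 2.54 * 10000 / (216 * 100) = 25400 / 21600 ≈ 1.18 m

1.18 m


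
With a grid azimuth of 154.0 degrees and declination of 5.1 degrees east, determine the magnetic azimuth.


magnetic azimuth = grid azimuth - declination (east +ve)
mag_az = 154.0 - 5.1 = 148.9 degrees

148.9 degrees


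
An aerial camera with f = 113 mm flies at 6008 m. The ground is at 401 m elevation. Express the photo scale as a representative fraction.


scale = f / (H - h) = 113 mm / 5607 m = 113 / 5607000 = 1:49619

1:49619


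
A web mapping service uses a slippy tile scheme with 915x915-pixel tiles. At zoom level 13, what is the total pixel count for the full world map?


tiles per axis = 2^13 = 8192
total tiles = 8192^2 = 67108864
pixels per axis = 8192 * 915 = 7495680
total pixels = 7495680^2 = 56185218662400

56185218662400 pixels


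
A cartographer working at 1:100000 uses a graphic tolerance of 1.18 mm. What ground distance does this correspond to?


ground = 1.18 mm * 100000 / 1000 = 118.0 m

118.0 m


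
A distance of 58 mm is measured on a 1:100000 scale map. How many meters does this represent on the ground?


ground = 58 mm * 100000 / 1000 = 5800.0 m

5800.0 m


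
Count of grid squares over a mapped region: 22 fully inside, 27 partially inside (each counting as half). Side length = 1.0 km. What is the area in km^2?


effective squares = 22 + 27 * 0.5 = 35.5
area = 35.5 * 1.0 = 35.5 km^2

35.5 km^2


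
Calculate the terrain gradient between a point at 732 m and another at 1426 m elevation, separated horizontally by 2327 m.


gradient = (1426 - 732) / 2327 = 694 / 2327 = 0.2982

0.2982


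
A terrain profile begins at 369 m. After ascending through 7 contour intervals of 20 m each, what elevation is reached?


elevation = 369 + 7 * 20 = 509 m

509 m


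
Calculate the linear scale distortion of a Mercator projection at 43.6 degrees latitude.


SF = 1 / cos(43.6) = 1 / 0.724172 = 1.381

1.381


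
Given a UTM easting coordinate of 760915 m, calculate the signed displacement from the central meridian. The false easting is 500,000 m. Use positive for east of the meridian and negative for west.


displacement = 760915 - 500000 = 260915 m

260915 m


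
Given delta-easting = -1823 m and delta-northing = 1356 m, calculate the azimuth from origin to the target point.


az = atan2(-1823, 1356) = -53.4 deg
adjusted to 0-360: 306.6 degrees

306.6 degrees


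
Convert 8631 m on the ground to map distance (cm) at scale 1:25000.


map_cm = 8631 * 100 / 25000 = 34.524 cm ≈ 34.52 cm

34.52 cm


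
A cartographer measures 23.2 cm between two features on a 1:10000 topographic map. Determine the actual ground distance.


ground = 23.2 cm * 10000 / 100 = 2320.0 m = 2.32 km

2.32 km


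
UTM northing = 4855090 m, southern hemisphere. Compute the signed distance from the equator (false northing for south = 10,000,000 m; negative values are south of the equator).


For southern: actual = 4855090 - 10000000 = -5144910 m

-5144910 m


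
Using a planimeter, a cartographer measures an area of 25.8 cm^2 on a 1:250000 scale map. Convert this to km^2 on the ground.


ground_area = 25.8 * (250000/100)^2 = 161250000.0 m^2 = 161.25 km^2

161.25 km^2


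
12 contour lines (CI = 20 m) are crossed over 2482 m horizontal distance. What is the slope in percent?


elevation change = 12 * 20 = 240 m
slope = 240 / 2482 * 100 = 9.7%

9.7%


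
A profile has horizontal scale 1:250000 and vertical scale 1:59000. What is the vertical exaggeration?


VE = horizontal_scale / vertical_scale = 250000 / 59000 ≈ 4.2

4.2x


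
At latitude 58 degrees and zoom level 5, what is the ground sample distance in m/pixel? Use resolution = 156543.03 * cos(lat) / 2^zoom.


res = 156543.03 * cos(58) / 2^5 = 156543.03 * 0.52991926 / 32 = 2592.35 m/pixel

2592.35 m/pixel


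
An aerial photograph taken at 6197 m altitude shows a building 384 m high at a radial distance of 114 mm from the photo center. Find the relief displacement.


d = h * r / H = 384 * 114 / 6197 = 7.06 mm

7.06 mm


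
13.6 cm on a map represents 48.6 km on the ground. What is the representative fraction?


ground = 48.6 km = 4860000 cm; RF denominator = ground / map = 4860000 / 13.6 ≈ 357353; RF = 1:357353

1:357353


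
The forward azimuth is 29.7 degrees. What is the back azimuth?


back azimuth = (29.7 + 180) mod 360 = 209.7 degrees

209.7 degrees


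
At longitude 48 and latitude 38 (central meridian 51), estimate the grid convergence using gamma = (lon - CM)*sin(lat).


gamma = (48 - 51) * sin(38) = -3 * 0.615661 = -1.847 degrees

-1.847 degrees


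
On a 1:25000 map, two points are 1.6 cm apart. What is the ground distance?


ground = 1.6 cm * 25000 / 100 = 400.0 m

400.0 m


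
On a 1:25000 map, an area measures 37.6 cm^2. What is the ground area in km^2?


ground_area = 37.6 * (25000/100)^2 = 2350000.0 m^2 = 2.35 km^2

2.35 km^2


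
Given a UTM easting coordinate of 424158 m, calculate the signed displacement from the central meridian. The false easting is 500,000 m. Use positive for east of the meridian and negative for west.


displacement = 424158 - 500000 = -75842 m

-75842 m


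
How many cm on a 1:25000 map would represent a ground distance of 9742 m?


map_cm = 9742 * 100 / 25000 = 38.968 cm ≈ 38.97 cm

38.97 cm


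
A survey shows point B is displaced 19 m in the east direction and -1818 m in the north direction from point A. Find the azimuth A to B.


az = atan2(19, -1818) = 179.4 deg
adjusted to 0-360: 179.4 degrees

179.4 degrees


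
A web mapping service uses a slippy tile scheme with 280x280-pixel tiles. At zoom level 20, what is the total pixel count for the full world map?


tiles per axis = 2^20 = 1048576
total tiles = 1048576^2 = 1099511627776
pixels per axis = 1048576 * 280 = 293601280
total pixels = 293601280^2 = 86201711617638400

86201711617638400 pixels


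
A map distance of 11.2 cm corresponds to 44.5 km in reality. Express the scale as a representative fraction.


ground = 44.5 km = 4450000 cm; RF denominator = ground / map = 4450000 / 11.2 ≈ 397321; RF = 1:397321

1:397321
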